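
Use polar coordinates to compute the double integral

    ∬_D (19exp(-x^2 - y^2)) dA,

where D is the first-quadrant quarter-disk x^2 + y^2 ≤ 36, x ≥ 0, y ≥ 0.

The region D is 0 ≤ r ≤ 6, 0 ≤ θ ≤ π/2 in polar coordinates, where x = r cos(θ), y = r sin(θ), and dA = r dr dθ.

Under the substitution, the integrand becomes 19exp(-r^2), so

    ∬_D (19exp(-x^2 - y^2)) dA = ∫_{0}^{π/2} ∫_{0}^{6} (19exp(-r^2)) · r dr dθ.

Inner integral (in r): ∫_{0}^{6} (19exp(-r^2)) · r dr = 19/2 - 19exp(-36)/2.

Outer integral (in θ): ∫_{0}^{π/2} (19/2 - 19exp(-36)/2) dθ = -19π (1 - exp(36))exp(-36)/4.

Therefore ∬_D (19exp(-x^2 - y^2)) dA = -19π (1 - exp(36))exp(-36)/4.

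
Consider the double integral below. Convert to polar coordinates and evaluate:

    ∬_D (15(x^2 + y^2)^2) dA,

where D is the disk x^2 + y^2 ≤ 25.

The region D is 0 ≤ r ≤ 5, 0 ≤ θ ≤ 2π in polar coordinates, where x = r cos(θ), y = r sin(θ), and dA = r dr dθ.

Under the substitution, the integrand becomes 15r^4, so

    ∬_D (15(x^2 + y^2)^2) dA = ∫_{0}^{2π} ∫_{0}^{5} (15r^4) · r dr dθ.

Inner integral (in r): ∫_{0}^{5} (15r^4) · r dr = 78125/2.

Outer integral (in θ): ∫_{0}^{2π} (78125/2) dθ = 78125π.

Therefore ∬_D (15(x^2 + y^2)^2) dA = 78125π.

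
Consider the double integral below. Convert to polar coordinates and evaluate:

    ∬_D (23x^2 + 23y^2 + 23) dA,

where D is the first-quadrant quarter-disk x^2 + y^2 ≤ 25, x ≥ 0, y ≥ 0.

The region D is 0 ≤ r ≤ 5, 0 ≤ θ ≤ π/2 in polar coordinates, where x = r cos(θ), y = r sin(θ), and dA = r dr dθ.

Under the substitution, the integrand becomes 23r^2 + 23, so

    ∬_D (23x^2 + 23y^2 + 23) dA = ∫_{0}^{π/2} ∫_{0}^{5} (23r^2 + 23) · r dr dθ.

Inner integral (in r): ∫_{0}^{5} (23r^2 + 23) · r dr = 15525/4.

Outer integral (in θ): ∫_{0}^{π/2} (15525/4) dθ = 15525π/8.

Therefore ∬_D (23x^2 + 23y^2 + 23) dA = 15525π/8.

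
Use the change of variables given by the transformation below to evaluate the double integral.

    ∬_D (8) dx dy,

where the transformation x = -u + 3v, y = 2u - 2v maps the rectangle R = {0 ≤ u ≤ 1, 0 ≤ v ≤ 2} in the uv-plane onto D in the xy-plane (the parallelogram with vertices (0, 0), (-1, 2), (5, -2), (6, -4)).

Compute the Jacobian determinant of (x, y) with respect to (u, v):

    ∂(x,y)/∂(u,v) = | -1  3 | = (-1)(-2) - (3)(2) = -4.
                   | 2  -2 |

Its absolute value is |J| = 4 (the area scaling factor).

Substituting x = -u + 3v, y = 2u - 2v into the integrand,

    8 → 8,

so the integral becomes

    ∬_R (8) · |J| du dv = ∫_0^1 ∫_0^2 (32) dv du.

Inner (v): 64.
Outer (u): 64.

Therefore ∬_D (8) dx dy = 64.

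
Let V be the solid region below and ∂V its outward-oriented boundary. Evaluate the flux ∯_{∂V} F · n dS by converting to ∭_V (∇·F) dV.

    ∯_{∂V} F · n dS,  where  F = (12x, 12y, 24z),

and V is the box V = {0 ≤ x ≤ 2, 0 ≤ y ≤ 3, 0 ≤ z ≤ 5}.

By the divergence theorem,

    ∯_{∂V} F · n dS = ∭_V (∇ · F) dV.

Compute the divergence:
    ∇ · F = ∂F_x/∂x + ∂F_y/∂y + ∂F_z/∂z = 12 + 12 + 24 = 48.

V is a rectangular box, so dV = dx dy dz with 0 ≤ x ≤ 2, 0 ≤ y ≤ 3, 0 ≤ z ≤ 5.

Integrate (48) over V as an iterated integral:

    ∭_V (∇·F) dV = ∫_0^{2} ∫_0^{3} ∫_0^{5} (48) dz dy dx.

Inner (z from 0 to 5): 240.
Middle (y from 0 to 3): 720.
Outer (x from 0 to 2): 1440.

Therefore ∯_{∂V} F · n dS = 1440.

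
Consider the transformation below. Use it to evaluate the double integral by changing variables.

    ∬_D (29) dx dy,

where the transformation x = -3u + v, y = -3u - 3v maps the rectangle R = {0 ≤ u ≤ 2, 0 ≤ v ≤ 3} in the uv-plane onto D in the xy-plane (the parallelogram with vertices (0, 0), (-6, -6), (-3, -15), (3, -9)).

Compute the Jacobian determinant of (x, y) with respect to (u, v):

    ∂(x,y)/∂(u,v) = | -3  1 | = (-3)(-3) - (1)(-3) = 12.
                   | -3  -3 |

Its absolute value is |J| = 12 (the area scaling factor).

Substituting x = -3u + v, y = -3u - 3v into the integrand,

    29 → 29,

so the integral becomes

    ∬_R (29) · |J| du dv = ∫_0^2 ∫_0^3 (348) dv du.

Inner (v): 1044.
Outer (u): 2088.

Therefore ∬_D (29) dx dy = 2088.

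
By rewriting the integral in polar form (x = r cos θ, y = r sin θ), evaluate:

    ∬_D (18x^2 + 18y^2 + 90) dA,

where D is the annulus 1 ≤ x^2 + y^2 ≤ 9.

The region D is 1 ≤ r ≤ 3, 0 ≤ θ ≤ 2π in polar coordinates, where x = r cos(θ), y = r sin(θ), and dA = r dr dθ.

Under the substitution, the integrand becomes 18r^2 + 90, so

    ∬_D (18x^2 + 18y^2 + 90) dA = ∫_{0}^{2π} ∫_{1}^{3} (18r^2 + 90) · r dr dθ.

Inner integral (in r): ∫_{1}^{3} (18r^2 + 90) · r dr = 720.

Outer integral (in θ): ∫_{0}^{2π} (720) dθ = 1440π.

Therefore ∬_D (18x^2 + 18y^2 + 90) dA = 1440π.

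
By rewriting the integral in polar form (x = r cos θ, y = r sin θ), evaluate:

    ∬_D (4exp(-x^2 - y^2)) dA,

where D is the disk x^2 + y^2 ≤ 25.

The region D is 0 ≤ r ≤ 5, 0 ≤ θ ≤ 2π in polar coordinates, where x = r cos(θ), y = r sin(θ), and dA = r dr dθ.

Under the substitution, the integrand becomes 4exp(-r^2), so

    ∬_D (4exp(-x^2 - y^2)) dA = ∫_{0}^{2π} ∫_{0}^{5} (4exp(-r^2)) · r dr dθ.

Inner integral (in r): ∫_{0}^{5} (4exp(-r^2)) · r dr = 2 - 2exp(-25).

Outer integral (in θ): ∫_{0}^{2π} (2 - 2exp(-25)) dθ = -4π exp(-25) + 4π.

Therefore ∬_D (4exp(-x^2 - y^2)) dA = -4π exp(-25) + 4π.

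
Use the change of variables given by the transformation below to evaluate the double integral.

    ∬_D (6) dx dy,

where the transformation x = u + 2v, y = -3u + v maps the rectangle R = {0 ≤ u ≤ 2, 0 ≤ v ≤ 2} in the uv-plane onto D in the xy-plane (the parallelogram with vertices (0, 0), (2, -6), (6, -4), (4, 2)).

Compute the Jacobian determinant of (x, y) with respect to (u, v):

    ∂(x,y)/∂(u,v) = | 1  2 | = (1)(1) - (2)(-3) = 7.
                   | -3  1 |

Its absolute value is |J| = 7 (the area scaling factor).

Substituting x = u + 2v, y = -3u + v into the integrand,

    6 → 6,

so the integral becomes

    ∬_R (6) · |J| du dv = ∫_0^2 ∫_0^2 (42) dv du.

Inner (v): 84.
Outer (u): 168.

Therefore ∬_D (6) dx dy = 168.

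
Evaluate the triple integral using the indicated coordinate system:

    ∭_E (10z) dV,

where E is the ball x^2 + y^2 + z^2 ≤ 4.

In spherical coordinates, x = ρ sin(φ) cos(θ), y = ρ sin(φ) sin(θ), z = ρ cos(φ), and dV = ρ^2 sin(φ) dρ dφ dθ.

The integrand becomes 10ρ cos(φ), so

    ∭_E (10z) dV = ∫_{0}^{2π} ∫_{0}^{π} ∫_{0}^{2} (10ρ cos(φ)) · ρ^2 sin(φ) dρ dφ dθ.

Inner (ρ): 20sin(2φ).
Middle (φ): 0.
Outer (θ): 0.

Therefore the triple integral equals 0.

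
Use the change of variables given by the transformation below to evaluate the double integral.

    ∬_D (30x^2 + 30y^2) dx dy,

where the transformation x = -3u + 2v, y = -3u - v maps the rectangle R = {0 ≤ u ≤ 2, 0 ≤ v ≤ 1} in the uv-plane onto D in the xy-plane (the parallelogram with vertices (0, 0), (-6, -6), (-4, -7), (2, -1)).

Compute the Jacobian determinant of (x, y) with respect to (u, v):

    ∂(x,y)/∂(u,v) = | -3  2 | = (-3)(-1) - (2)(-3) = 9.
                   | -3  -1 |

Its absolute value is |J| = 9 (the area scaling factor).

Substituting x = -3u + 2v, y = -3u - v into the integrand,

    30x^2 + 30y^2 → 540u^2 - 180u v + 150v^2,

so the integral becomes

    ∬_R (540u^2 - 180u v + 150v^2) · |J| du dv = ∫_0^2 ∫_0^1 (4860u^2 - 1620u v + 1350v^2) dv du.

Inner (v): 4860u^2 - 810u + 450.
Outer (u): 12240.

Therefore ∬_D (30x^2 + 30y^2) dx dy = 12240.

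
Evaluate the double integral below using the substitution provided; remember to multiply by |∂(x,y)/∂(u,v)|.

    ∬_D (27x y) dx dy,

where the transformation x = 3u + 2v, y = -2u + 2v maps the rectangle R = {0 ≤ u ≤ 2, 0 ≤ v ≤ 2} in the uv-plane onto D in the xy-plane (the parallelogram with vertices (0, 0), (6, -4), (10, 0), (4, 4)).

Compute the Jacobian determinant of (x, y) with respect to (u, v):

    ∂(x,y)/∂(u,v) = | 3  2 | = (3)(2) - (2)(-2) = 10.
                   | -2  2 |

Its absolute value is |J| = 10 (the area scaling factor).

Substituting x = 3u + 2v, y = -2u + 2v into the integrand,

    27x y → -162u^2 + 54u v + 108v^2,

so the integral becomes

    ∬_R (-162u^2 + 54u v + 108v^2) · |J| du dv = ∫_0^2 ∫_0^2 (-1620u^2 + 540u v + 1080v^2) dv du.

Inner (v): -3240u^2 + 1080u + 2880.
Outer (u): -720.

Therefore ∬_D (27x y) dx dy = -720.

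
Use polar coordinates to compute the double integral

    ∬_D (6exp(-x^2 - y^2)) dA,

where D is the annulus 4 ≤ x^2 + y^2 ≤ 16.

The region D is 2 ≤ r ≤ 4, 0 ≤ θ ≤ 2π in polar coordinates, where x = r cos(θ), y = r sin(θ), and dA = r dr dθ.

Under the substitution, the integrand becomes 6exp(-r^2), so

    ∬_D (6exp(-x^2 - y^2)) dA = ∫_{0}^{2π} ∫_{2}^{4} (6exp(-r^2)) · r dr dθ.

Inner integral (in r): ∫_{2}^{4} (6exp(-r^2)) · r dr = -(3 - 3exp(12))exp(-16).

Outer integral (in θ): ∫_{0}^{2π} (-(3 - 3exp(12))exp(-16)) dθ = -6π (1 - exp(12))exp(-16).

Therefore ∬_D (6exp(-x^2 - y^2)) dA = -6π (1 - exp(12))exp(-16).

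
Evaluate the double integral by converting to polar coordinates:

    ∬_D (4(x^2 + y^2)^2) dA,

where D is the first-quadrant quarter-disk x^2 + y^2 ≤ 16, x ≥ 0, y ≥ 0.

The region D is 0 ≤ r ≤ 4, 0 ≤ θ ≤ π/2 in polar coordinates, where x = r cos(θ), y = r sin(θ), and dA = r dr dθ.

Under the substitution, the integrand becomes 4r^4, so

    ∬_D (4(x^2 + y^2)^2) dA = ∫_{0}^{π/2} ∫_{0}^{4} (4r^4) · r dr dθ.

Inner integral (in r): ∫_{0}^{4} (4r^4) · r dr = 8192/3.

Outer integral (in θ): ∫_{0}^{π/2} (8192/3) dθ = 4096π/3.

Therefore ∬_D (4(x^2 + y^2)^2) dA = 4096π/3.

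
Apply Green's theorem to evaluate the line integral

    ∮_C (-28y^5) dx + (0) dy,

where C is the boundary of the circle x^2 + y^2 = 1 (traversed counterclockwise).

Green's theorem converts the closed line integral into a double integral over the enclosed region D:

    ∮_C P dx + Q dy = ∬_D (∂Q/∂x - ∂P/∂y) dA.

Here P = -28y^5, Q = 0, so

    ∂Q/∂x = 0,    ∂P/∂y = -140y^4,
    ∂Q/∂x - ∂P/∂y = 140y^4.

D is the region x^2 + y^2 ≤ 1. Evaluating the double integral:

In polar coordinates (x = r cos θ, y = r sin θ, dA = r dr dθ) the integrand becomes 140r^4sin(θ)^4, so

    ∬_D (140y^4) dA = ∫_0^{2π} ∫_0^{1} (140r^4sin(θ)^4) · r dr dθ.

Inner (r from 0 to 1): 70sin(θ)^4/3.
Outer (θ from 0 to 2π): 35π/2.

Therefore ∮_C P dx + Q dy = 35π/2.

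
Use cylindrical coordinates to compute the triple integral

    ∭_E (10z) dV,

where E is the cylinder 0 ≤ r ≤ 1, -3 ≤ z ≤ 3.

In cylindrical coordinates, x = r cos(θ), y = r sin(θ), z = z, and dV = r dr dθ dz.

The integrand becomes 10z, so

    ∭_E (10z) dV = ∫_{0}^{2π} ∫_{0}^{1} ∫_{-3}^{3} (10z) · r dz dr dθ.

Inner (z): 0.
Middle (r from 0 to 1): 0.
Outer (θ): 0.

Therefore the triple integral equals 0.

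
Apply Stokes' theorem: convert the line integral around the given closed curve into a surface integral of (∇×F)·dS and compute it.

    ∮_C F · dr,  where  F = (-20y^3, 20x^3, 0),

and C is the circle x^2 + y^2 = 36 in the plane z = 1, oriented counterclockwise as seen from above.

Let S be the flat disk x^2 + y^2 ≤ 36 in the plane z = 1, with upward unit normal n̂ = ẑ. By Stokes' theorem,

    ∮_C F · dr = ∬_S (∇ × F) · n̂ dS = ∬_D (curl F)_z dA,

where D is the disk x^2 + y^2 ≤ 36.

Compute the curl of F = (-20y^3, 20x^3, 0):
    (∇ × F)_x = ∂F_z/∂y - ∂F_y/∂z = 0,
    (∇ × F)_y = ∂F_x/∂z - ∂F_z/∂x = 0,
    (∇ × F)_z = ∂F_y/∂x - ∂F_x/∂y = 60x^2 + 60y^2.

On z = 1, (curl F)_z = 60x^2 + 60y^2.

Convert to polar (x = r cos θ, y = r sin θ, dA = r dr dθ); the integrand becomes 60r^2, so

    ∬_D (curl F)_z dA = ∫_0^{2π} ∫_0^{6} (60r^2) · r dr dθ.

Inner (r from 0 to 6): 19440.
Outer (θ from 0 to 2π): 38880π.

Therefore ∮_C F · dr = 38880π.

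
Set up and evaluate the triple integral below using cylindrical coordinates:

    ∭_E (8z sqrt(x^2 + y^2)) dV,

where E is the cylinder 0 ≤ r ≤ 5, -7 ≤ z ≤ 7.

In cylindrical coordinates, x = r cos(θ), y = r sin(θ), z = z, and dV = r dr dθ dz.

The integrand becomes 8r z, so

    ∭_E (8z sqrt(x^2 + y^2)) dV = ∫_{0}^{2π} ∫_{0}^{5} ∫_{-7}^{7} (8r z) · r dz dr dθ.

Inner (z): 0.
Middle (r from 0 to 5): 0.
Outer (θ): 0.

Therefore the triple integral equals 0.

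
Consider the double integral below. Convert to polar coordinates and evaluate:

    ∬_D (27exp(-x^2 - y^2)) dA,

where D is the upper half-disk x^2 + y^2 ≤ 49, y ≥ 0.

The region D is 0 ≤ r ≤ 7, 0 ≤ θ ≤ π in polar coordinates, where x = r cos(θ), y = r sin(θ), and dA = r dr dθ.

Under the substitution, the integrand becomes 27exp(-r^2), so

    ∬_D (27exp(-x^2 - y^2)) dA = ∫_{0}^{π} ∫_{0}^{7} (27exp(-r^2)) · r dr dθ.

Inner integral (in r): ∫_{0}^{7} (27exp(-r^2)) · r dr = 27/2 - 27exp(-49)/2.

Outer integral (in θ): ∫_{0}^{π} (27/2 - 27exp(-49)/2) dθ = -27π (1 - exp(49))exp(-49)/2.

Therefore ∬_D (27exp(-x^2 - y^2)) dA = -27π (1 - exp(49))exp(-49)/2.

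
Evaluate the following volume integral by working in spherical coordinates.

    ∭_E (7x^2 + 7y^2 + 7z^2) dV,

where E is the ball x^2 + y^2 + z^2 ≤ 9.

In spherical coordinates, x = ρ sin(φ) cos(θ), y = ρ sin(φ) sin(θ), z = ρ cos(φ), and dV = ρ^2 sin(φ) dρ dφ dθ.

The integrand becomes 7ρ^2, so

    ∭_E (7x^2 + 7y^2 + 7z^2) dV = ∫_{0}^{2π} ∫_{0}^{π} ∫_{0}^{3} (7ρ^2) · ρ^2 sin(φ) dρ dφ dθ.

Inner (ρ): 1701sin(φ)/5.
Middle (φ): 3402/5.
Outer (θ): 6804π/5.

Therefore the triple integral equals 6804π/5.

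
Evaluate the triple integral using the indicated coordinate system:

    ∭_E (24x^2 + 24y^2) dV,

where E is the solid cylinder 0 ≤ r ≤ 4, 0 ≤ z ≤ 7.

In cylindrical coordinates, x = r cos(θ), y = r sin(θ), z = z, and dV = r dr dθ dz.

The integrand becomes 24r^2, so

    ∭_E (24x^2 + 24y^2) dV = ∫_{0}^{2π} ∫_{0}^{4} ∫_{0}^{7} (24r^2) · r dz dr dθ.

Inner (z): 168r^3.
Middle (r from 0 to 4): 10752.
Outer (θ): 21504π.

Therefore the triple integral equals 21504π.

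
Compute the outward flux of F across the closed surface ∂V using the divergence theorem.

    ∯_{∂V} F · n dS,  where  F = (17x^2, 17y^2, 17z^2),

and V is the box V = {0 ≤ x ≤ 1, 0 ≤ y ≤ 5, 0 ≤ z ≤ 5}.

By the divergence theorem,

    ∯_{∂V} F · n dS = ∭_V (∇ · F) dV.

Compute the divergence:
    ∇ · F = ∂F_x/∂x + ∂F_y/∂y + ∂F_z/∂z = 34x + 34y + 34z.

V is a rectangular box, so dV = dx dy dz with 0 ≤ x ≤ 1, 0 ≤ y ≤ 5, 0 ≤ z ≤ 5.

Integrate (34x + 34y + 34z) over V as an iterated integral:

    ∭_V (∇·F) dV = ∫_0^{1} ∫_0^{5} ∫_0^{5} (34x + 34y + 34z) dz dy dx.

Inner (z from 0 to 5): 170x + 170y + 425.
Middle (y from 0 to 5): 850x + 4250.
Outer (x from 0 to 1): 4675.

Therefore ∯_{∂V} F · n dS = 4675.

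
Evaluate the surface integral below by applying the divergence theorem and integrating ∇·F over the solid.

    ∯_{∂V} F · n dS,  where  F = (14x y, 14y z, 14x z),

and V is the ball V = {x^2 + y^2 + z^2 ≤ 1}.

By the divergence theorem,

    ∯_{∂V} F · n dS = ∭_V (∇ · F) dV.

Compute the divergence:
    ∇ · F = ∂F_x/∂x + ∂F_y/∂y + ∂F_z/∂z = 14y + 14z + 14x = 14x + 14y + 14z.

In spherical coordinates, x = ρ sin(φ) cos(θ), y = ρ sin(φ) sin(θ), z = ρ cos(φ), dV = ρ^2 sin(φ) dρ dφ dθ, with 0 ≤ ρ ≤ 1, 0 ≤ φ ≤ π, 0 ≤ θ ≤ 2π.

The integrand, after substitution and multiplying by the volume element, becomes (14ρ (sqrt(2)sin(φ)sin(θ + π/4) + cos(φ))) · ρ^2 sin(φ), so

    ∭_V (∇·F) dV = ∫_0^{2π} ∫_0^{π} ∫_0^{1} (14ρ (sqrt(2)sin(φ)sin(θ + π/4) + cos(φ))) · ρ^2 sin(φ) dρ dφ dθ.

Inner (ρ from 0 to 1): 7(sqrt(2)sin(φ)sin(θ + π/4) + cos(φ))sin(φ)/2.
Middle (φ from 0 to π): 7sqrt(2)π sin(θ + π/4)/4.
Outer (θ from 0 to 2π): 0.

Therefore ∯_{∂V} F · n dS = 0.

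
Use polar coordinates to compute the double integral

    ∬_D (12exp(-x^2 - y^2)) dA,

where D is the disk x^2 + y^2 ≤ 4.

The region D is 0 ≤ r ≤ 2, 0 ≤ θ ≤ 2π in polar coordinates, where x = r cos(θ), y = r sin(θ), and dA = r dr dθ.

Under the substitution, the integrand becomes 12exp(-r^2), so

    ∬_D (12exp(-x^2 - y^2)) dA = ∫_{0}^{2π} ∫_{0}^{2} (12exp(-r^2)) · r dr dθ.

Inner integral (in r): ∫_{0}^{2} (12exp(-r^2)) · r dr = 6 - 6exp(-4).

Outer integral (in θ): ∫_{0}^{2π} (6 - 6exp(-4)) dθ = -12π exp(-4) + 12π.

Therefore ∬_D (12exp(-x^2 - y^2)) dA = -12π exp(-4) + 12π.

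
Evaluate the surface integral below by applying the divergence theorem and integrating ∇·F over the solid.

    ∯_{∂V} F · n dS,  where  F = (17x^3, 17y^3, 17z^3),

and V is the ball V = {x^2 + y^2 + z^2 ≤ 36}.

By the divergence theorem,

    ∯_{∂V} F · n dS = ∭_V (∇ · F) dV.

Compute the divergence:
    ∇ · F = ∂F_x/∂x + ∂F_y/∂y + ∂F_z/∂z = 51x^2 + 51y^2 + 51z^2.

In spherical coordinates, x = ρ sin(φ) cos(θ), y = ρ sin(φ) sin(θ), z = ρ cos(φ), dV = ρ^2 sin(φ) dρ dφ dθ, with 0 ≤ ρ ≤ 6, 0 ≤ φ ≤ π, 0 ≤ θ ≤ 2π.

The integrand, after substitution and multiplying by the volume element, becomes (51ρ^2) · ρ^2 sin(φ), so

    ∭_V (∇·F) dV = ∫_0^{2π} ∫_0^{π} ∫_0^{6} (51ρ^2) · ρ^2 sin(φ) dρ dφ dθ.

Inner (ρ from 0 to 6): 396576sin(φ)/5.
Middle (φ from 0 to π): 793152/5.
Outer (θ from 0 to 2π): 1586304π/5.

Therefore ∯_{∂V} F · n dS = 1586304π/5.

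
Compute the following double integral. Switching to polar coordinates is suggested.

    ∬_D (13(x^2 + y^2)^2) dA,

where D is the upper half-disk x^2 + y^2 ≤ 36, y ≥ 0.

The region D is 0 ≤ r ≤ 6, 0 ≤ θ ≤ π in polar coordinates, where x = r cos(θ), y = r sin(θ), and dA = r dr dθ.

Under the substitution, the integrand becomes 13r^4, so

    ∬_D (13(x^2 + y^2)^2) dA = ∫_{0}^{π} ∫_{0}^{6} (13r^4) · r dr dθ.

Inner integral (in r): ∫_{0}^{6} (13r^4) · r dr = 101088.

Outer integral (in θ): ∫_{0}^{π} (101088) dθ = 101088π.

Therefore ∬_D (13(x^2 + y^2)^2) dA = 101088π.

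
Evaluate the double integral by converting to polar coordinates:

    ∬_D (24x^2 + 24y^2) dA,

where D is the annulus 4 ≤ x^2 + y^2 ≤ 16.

The region D is 2 ≤ r ≤ 4, 0 ≤ θ ≤ 2π in polar coordinates, where x = r cos(θ), y = r sin(θ), and dA = r dr dθ.

Under the substitution, the integrand becomes 24r^2, so

    ∬_D (24x^2 + 24y^2) dA = ∫_{0}^{2π} ∫_{2}^{4} (24r^2) · r dr dθ.

Inner integral (in r): ∫_{2}^{4} (24r^2) · r dr = 1440.

Outer integral (in θ): ∫_{0}^{2π} (1440) dθ = 2880π.

Therefore ∬_D (24x^2 + 24y^2) dA = 2880π.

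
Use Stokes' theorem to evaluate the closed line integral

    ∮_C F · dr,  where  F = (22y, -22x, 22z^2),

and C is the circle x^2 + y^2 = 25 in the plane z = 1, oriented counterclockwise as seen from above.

Let S be the flat disk x^2 + y^2 ≤ 25 in the plane z = 1, with upward unit normal n̂ = ẑ. By Stokes' theorem,

    ∮_C F · dr = ∬_S (∇ × F) · n̂ dS = ∬_D (curl F)_z dA,

where D is the disk x^2 + y^2 ≤ 25.

Compute the curl of F = (22y, -22x, 22z^2):
    (∇ × F)_x = ∂F_z/∂y - ∂F_y/∂z = 0,
    (∇ × F)_y = ∂F_x/∂z - ∂F_z/∂x = 0,
    (∇ × F)_z = ∂F_y/∂x - ∂F_x/∂y = -44.

On z = 1, (curl F)_z = -44.

Convert to polar (x = r cos θ, y = r sin θ, dA = r dr dθ); the integrand becomes -44, so

    ∬_D (curl F)_z dA = ∫_0^{2π} ∫_0^{5} (-44) · r dr dθ.

Inner (r from 0 to 5): -550.
Outer (θ from 0 to 2π): -1100π.

Therefore ∮_C F · dr = -1100π.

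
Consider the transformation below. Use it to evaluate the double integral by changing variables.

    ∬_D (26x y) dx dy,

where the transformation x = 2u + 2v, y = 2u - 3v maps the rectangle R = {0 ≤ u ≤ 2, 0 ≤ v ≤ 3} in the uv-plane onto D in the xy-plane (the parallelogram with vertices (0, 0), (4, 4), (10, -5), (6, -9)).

Compute the Jacobian determinant of (x, y) with respect to (u, v):

    ∂(x,y)/∂(u,v) = | 2  2 | = (2)(-3) - (2)(2) = -10.
                   | 2  -3 |

Its absolute value is |J| = 10 (the area scaling factor).

Substituting x = 2u + 2v, y = 2u - 3v into the integrand,

    26x y → 104u^2 - 52u v - 156v^2,

so the integral becomes

    ∬_R (104u^2 - 52u v - 156v^2) · |J| du dv = ∫_0^2 ∫_0^3 (1040u^2 - 520u v - 1560v^2) dv du.

Inner (v): 3120u^2 - 2340u - 14040.
Outer (u): -24440.

Therefore ∬_D (26x y) dx dy = -24440.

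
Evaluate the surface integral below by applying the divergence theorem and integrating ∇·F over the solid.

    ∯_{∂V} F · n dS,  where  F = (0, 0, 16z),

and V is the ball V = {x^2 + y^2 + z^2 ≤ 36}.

By the divergence theorem,

    ∯_{∂V} F · n dS = ∭_V (∇ · F) dV.

Compute the divergence:
    ∇ · F = ∂F_x/∂x + ∂F_y/∂y + ∂F_z/∂z = 0 + 0 + 16 = 16.

In spherical coordinates, x = ρ sin(φ) cos(θ), y = ρ sin(φ) sin(θ), z = ρ cos(φ), dV = ρ^2 sin(φ) dρ dφ dθ, with 0 ≤ ρ ≤ 6, 0 ≤ φ ≤ π, 0 ≤ θ ≤ 2π.

The integrand, after substitution and multiplying by the volume element, becomes (16) · ρ^2 sin(φ), so

    ∭_V (∇·F) dV = ∫_0^{2π} ∫_0^{π} ∫_0^{6} (16) · ρ^2 sin(φ) dρ dφ dθ.

Inner (ρ from 0 to 6): 1152sin(φ).
Middle (φ from 0 to π): 2304.
Outer (θ from 0 to 2π): 4608π.

Therefore ∯_{∂V} F · n dS = 4608π.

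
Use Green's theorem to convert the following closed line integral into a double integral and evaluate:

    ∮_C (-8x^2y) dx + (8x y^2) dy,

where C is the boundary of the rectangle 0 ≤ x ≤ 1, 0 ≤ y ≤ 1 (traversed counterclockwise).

Green's theorem converts the closed line integral into a double integral over the enclosed region D:

    ∮_C P dx + Q dy = ∬_D (∂Q/∂x - ∂P/∂y) dA.

Here P = -8x^2y, Q = 8x y^2, so

    ∂Q/∂x = 8y^2,    ∂P/∂y = -8x^2,
    ∂Q/∂x - ∂P/∂y = 8x^2 + 8y^2.

D is the region 0 ≤ x ≤ 1, 0 ≤ y ≤ 1. Evaluating the double integral:

    ∬_D (8x^2 + 8y^2) dA = ∫_0^{1} ∫_0^{1} (8x^2 + 8y^2) dy dx.

Inner (y from 0 to 1): 8x^2 + 8/3.
Outer (x from 0 to 1): 16/3.

Therefore ∮_C P dx + Q dy = 16/3.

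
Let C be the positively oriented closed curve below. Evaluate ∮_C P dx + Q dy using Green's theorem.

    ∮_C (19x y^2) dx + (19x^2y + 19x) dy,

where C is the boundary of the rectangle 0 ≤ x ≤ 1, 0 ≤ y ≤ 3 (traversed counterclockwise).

Green's theorem converts the closed line integral into a double integral over the enclosed region D:

    ∮_C P dx + Q dy = ∬_D (∂Q/∂x - ∂P/∂y) dA.

Here P = 19x y^2, Q = 19x^2y + 19x, so

    ∂Q/∂x = 38x y + 19,    ∂P/∂y = 38x y,
    ∂Q/∂x - ∂P/∂y = 19.

D is the region 0 ≤ x ≤ 1, 0 ≤ y ≤ 3. Evaluating the double integral:

    ∬_D (19) dA = ∫_0^{1} ∫_0^{3} (19) dy dx.

Inner (y from 0 to 3): 57.
Outer (x from 0 to 1): 57.

Therefore ∮_C P dx + Q dy = 57.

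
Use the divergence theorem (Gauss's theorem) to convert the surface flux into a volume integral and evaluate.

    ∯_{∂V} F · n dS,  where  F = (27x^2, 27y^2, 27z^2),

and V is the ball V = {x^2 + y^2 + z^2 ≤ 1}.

By the divergence theorem,

    ∯_{∂V} F · n dS = ∭_V (∇ · F) dV.

Compute the divergence:
    ∇ · F = ∂F_x/∂x + ∂F_y/∂y + ∂F_z/∂z = 54x + 54y + 54z.

In spherical coordinates, x = ρ sin(φ) cos(θ), y = ρ sin(φ) sin(θ), z = ρ cos(φ), dV = ρ^2 sin(φ) dρ dφ dθ, with 0 ≤ ρ ≤ 1, 0 ≤ φ ≤ π, 0 ≤ θ ≤ 2π.

The integrand, after substitution and multiplying by the volume element, becomes (54ρ (sqrt(2)sin(φ)sin(θ + π/4) + cos(φ))) · ρ^2 sin(φ), so

    ∭_V (∇·F) dV = ∫_0^{2π} ∫_0^{π} ∫_0^{1} (54ρ (sqrt(2)sin(φ)sin(θ + π/4) + cos(φ))) · ρ^2 sin(φ) dρ dφ dθ.

Inner (ρ from 0 to 1): 27(sqrt(2)sin(φ)sin(θ + π/4) + cos(φ))sin(φ)/2.
Middle (φ from 0 to π): 27sqrt(2)π sin(θ + π/4)/4.
Outer (θ from 0 to 2π): 0.

Therefore ∯_{∂V} F · n dS = 0.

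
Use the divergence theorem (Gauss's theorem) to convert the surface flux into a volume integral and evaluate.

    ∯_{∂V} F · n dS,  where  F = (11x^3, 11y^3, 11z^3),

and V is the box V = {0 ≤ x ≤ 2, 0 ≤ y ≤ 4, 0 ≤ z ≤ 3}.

By the divergence theorem,

    ∯_{∂V} F · n dS = ∭_V (∇ · F) dV.

Compute the divergence:
    ∇ · F = ∂F_x/∂x + ∂F_y/∂y + ∂F_z/∂z = 33x^2 + 33y^2 + 33z^2.

V is a rectangular box, so dV = dx dy dz with 0 ≤ x ≤ 2, 0 ≤ y ≤ 4, 0 ≤ z ≤ 3.

Integrate (33x^2 + 33y^2 + 33z^2) over V as an iterated integral:

    ∭_V (∇·F) dV = ∫_0^{2} ∫_0^{4} ∫_0^{3} (33x^2 + 33y^2 + 33z^2) dz dy dx.

Inner (z from 0 to 3): 99x^2 + 99y^2 + 297.
Middle (y from 0 to 4): 396x^2 + 3300.
Outer (x from 0 to 2): 7656.

Therefore ∯_{∂V} F · n dS = 7656.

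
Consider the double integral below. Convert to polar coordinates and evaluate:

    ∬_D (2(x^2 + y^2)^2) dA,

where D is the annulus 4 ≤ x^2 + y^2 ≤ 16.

The region D is 2 ≤ r ≤ 4, 0 ≤ θ ≤ 2π in polar coordinates, where x = r cos(θ), y = r sin(θ), and dA = r dr dθ.

Under the substitution, the integrand becomes 2r^4, so

    ∬_D (2(x^2 + y^2)^2) dA = ∫_{0}^{2π} ∫_{2}^{4} (2r^4) · r dr dθ.

Inner integral (in r): ∫_{2}^{4} (2r^4) · r dr = 1344.

Outer integral (in θ): ∫_{0}^{2π} (1344) dθ = 2688π.

Therefore ∬_D (2(x^2 + y^2)^2) dA = 2688π.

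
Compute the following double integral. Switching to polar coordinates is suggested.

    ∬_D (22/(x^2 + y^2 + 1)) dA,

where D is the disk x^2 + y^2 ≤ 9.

The region D is 0 ≤ r ≤ 3, 0 ≤ θ ≤ 2π in polar coordinates, where x = r cos(θ), y = r sin(θ), and dA = r dr dθ.

Under the substitution, the integrand becomes 22/(r^2 + 1), so

    ∬_D (22/(x^2 + y^2 + 1)) dA = ∫_{0}^{2π} ∫_{0}^{3} (22/(r^2 + 1)) · r dr dθ.

Inner integral (in r): ∫_{0}^{3} (22/(r^2 + 1)) · r dr = log(100000000000).

Outer integral (in θ): ∫_{0}^{2π} (log(100000000000)) dθ = 22π log(10).

Therefore ∬_D (22/(x^2 + y^2 + 1)) dA = 22π log(10).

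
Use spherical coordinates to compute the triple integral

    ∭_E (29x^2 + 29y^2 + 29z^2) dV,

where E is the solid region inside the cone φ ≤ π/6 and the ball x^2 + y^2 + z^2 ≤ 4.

In spherical coordinates, x = ρ sin(φ) cos(θ), y = ρ sin(φ) sin(θ), z = ρ cos(φ), and dV = ρ^2 sin(φ) dρ dφ dθ.

The integrand becomes 29ρ^2, so

    ∭_E (29x^2 + 29y^2 + 29z^2) dV = ∫_{0}^{2π} ∫_{0}^{π/6} ∫_{0}^{2} (29ρ^2) · ρ^2 sin(φ) dρ dφ dθ.

Inner (ρ): 928sin(φ)/5.
Middle (φ): 928/5 - 464sqrt(3)/5.
Outer (θ): 928π (2 - sqrt(3))/5.

Therefore the triple integral equals 928π (2 - sqrt(3))/5.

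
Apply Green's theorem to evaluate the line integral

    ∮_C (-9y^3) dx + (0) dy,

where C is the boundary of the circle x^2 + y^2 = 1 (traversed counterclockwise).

Green's theorem converts the closed line integral into a double integral over the enclosed region D:

    ∮_C P dx + Q dy = ∬_D (∂Q/∂x - ∂P/∂y) dA.

Here P = -9y^3, Q = 0, so

    ∂Q/∂x = 0,    ∂P/∂y = -27y^2,
    ∂Q/∂x - ∂P/∂y = 27y^2.

D is the region x^2 + y^2 ≤ 1. Evaluating the double integral:

In polar coordinates (x = r cos θ, y = r sin θ, dA = r dr dθ) the integrand becomes 27r^2sin(θ)^2, so

    ∬_D (27y^2) dA = ∫_0^{2π} ∫_0^{1} (27r^2sin(θ)^2) · r dr dθ.

Inner (r from 0 to 1): 27sin(θ)^2/4.
Outer (θ from 0 to 2π): 27π/4.

Therefore ∮_C P dx + Q dy = 27π/4.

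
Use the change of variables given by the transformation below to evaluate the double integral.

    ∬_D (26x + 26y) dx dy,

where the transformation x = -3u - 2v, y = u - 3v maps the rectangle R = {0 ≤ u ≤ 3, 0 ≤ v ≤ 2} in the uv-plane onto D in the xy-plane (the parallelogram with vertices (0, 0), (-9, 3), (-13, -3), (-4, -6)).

Compute the Jacobian determinant of (x, y) with respect to (u, v):

    ∂(x,y)/∂(u,v) = | -3  -2 | = (-3)(-3) - (-2)(1) = 11.
                   | 1  -3 |

Its absolute value is |J| = 11 (the area scaling factor).

Substituting x = -3u - 2v, y = u - 3v into the integrand,

    26x + 26y → -52u - 130v,

so the integral becomes

    ∬_R (-52u - 130v) · |J| du dv = ∫_0^3 ∫_0^2 (-572u - 1430v) dv du.

Inner (v): -1144u - 2860.
Outer (u): -13728.

Therefore ∬_D (26x + 26y) dx dy = -13728.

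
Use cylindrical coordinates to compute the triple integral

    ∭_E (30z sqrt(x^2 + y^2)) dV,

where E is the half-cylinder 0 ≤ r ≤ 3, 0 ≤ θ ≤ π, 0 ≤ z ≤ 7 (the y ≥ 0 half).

In cylindrical coordinates, x = r cos(θ), y = r sin(θ), z = z, and dV = r dr dθ dz.

The integrand becomes 30r z, so

    ∭_E (30z sqrt(x^2 + y^2)) dV = ∫_{0}^{π} ∫_{0}^{3} ∫_{0}^{7} (30r z) · r dz dr dθ.

Inner (z): 735r^2.
Middle (r from 0 to 3): 6615.
Outer (θ): 6615π.

Therefore the triple integral equals 6615π.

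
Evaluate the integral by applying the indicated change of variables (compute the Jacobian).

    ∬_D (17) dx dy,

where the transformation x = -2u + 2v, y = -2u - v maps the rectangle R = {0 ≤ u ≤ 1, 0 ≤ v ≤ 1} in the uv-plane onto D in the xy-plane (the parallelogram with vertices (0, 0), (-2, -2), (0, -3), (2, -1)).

Compute the Jacobian determinant of (x, y) with respect to (u, v):

    ∂(x,y)/∂(u,v) = | -2  2 | = (-2)(-1) - (2)(-2) = 6.
                   | -2  -1 |

Its absolute value is |J| = 6 (the area scaling factor).

Substituting x = -2u + 2v, y = -2u - v into the integrand,

    17 → 17,

so the integral becomes

    ∬_R (17) · |J| du dv = ∫_0^1 ∫_0^1 (102) dv du.

Inner (v): 102.
Outer (u): 102.

Therefore ∬_D (17) dx dy = 102.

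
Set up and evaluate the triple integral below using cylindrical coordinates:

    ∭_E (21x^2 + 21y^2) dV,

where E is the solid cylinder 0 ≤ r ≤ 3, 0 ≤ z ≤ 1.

In cylindrical coordinates, x = r cos(θ), y = r sin(θ), z = z, and dV = r dr dθ dz.

The integrand becomes 21r^2, so

    ∭_E (21x^2 + 21y^2) dV = ∫_{0}^{2π} ∫_{0}^{3} ∫_{0}^{1} (21r^2) · r dz dr dθ.

Inner (z): 21r^3.
Middle (r from 0 to 3): 1701/4.
Outer (θ): 1701π/2.

Therefore the triple integral equals 1701π/2.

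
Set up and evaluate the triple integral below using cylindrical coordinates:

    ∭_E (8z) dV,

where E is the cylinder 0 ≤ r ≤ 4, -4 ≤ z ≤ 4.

In cylindrical coordinates, x = r cos(θ), y = r sin(θ), z = z, and dV = r dr dθ dz.

The integrand becomes 8z, so

    ∭_E (8z) dV = ∫_{0}^{2π} ∫_{0}^{4} ∫_{-4}^{4} (8z) · r dz dr dθ.

Inner (z): 0.
Middle (r from 0 to 4): 0.
Outer (θ): 0.

Therefore the triple integral equals 0.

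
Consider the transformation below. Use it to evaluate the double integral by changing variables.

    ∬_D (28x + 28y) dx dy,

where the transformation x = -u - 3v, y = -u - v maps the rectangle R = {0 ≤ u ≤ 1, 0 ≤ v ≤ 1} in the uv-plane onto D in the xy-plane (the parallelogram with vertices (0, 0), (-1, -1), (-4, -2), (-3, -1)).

Compute the Jacobian determinant of (x, y) with respect to (u, v):

    ∂(x,y)/∂(u,v) = | -1  -3 | = (-1)(-1) - (-3)(-1) = -2.
                   | -1  -1 |

Its absolute value is |J| = 2 (the area scaling factor).

Substituting x = -u - 3v, y = -u - v into the integrand,

    28x + 28y → -56u - 112v,

so the integral becomes

    ∬_R (-56u - 112v) · |J| du dv = ∫_0^1 ∫_0^1 (-112u - 224v) dv du.

Inner (v): -112u - 112.
Outer (u): -168.

Therefore ∬_D (28x + 28y) dx dy = -168.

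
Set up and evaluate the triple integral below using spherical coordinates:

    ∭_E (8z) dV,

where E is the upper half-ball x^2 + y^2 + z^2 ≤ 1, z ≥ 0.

In spherical coordinates, x = ρ sin(φ) cos(θ), y = ρ sin(φ) sin(θ), z = ρ cos(φ), and dV = ρ^2 sin(φ) dρ dφ dθ.

The integrand becomes 8ρ cos(φ), so

    ∭_E (8z) dV = ∫_{0}^{2π} ∫_{0}^{π/2} ∫_{0}^{1} (8ρ cos(φ)) · ρ^2 sin(φ) dρ dφ dθ.

Inner (ρ): sin(2φ).
Middle (φ): 1.
Outer (θ): 2π.

Therefore the triple integral equals 2π.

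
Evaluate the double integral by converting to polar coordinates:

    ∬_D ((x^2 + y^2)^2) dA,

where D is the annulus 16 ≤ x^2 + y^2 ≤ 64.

The region D is 4 ≤ r ≤ 8, 0 ≤ θ ≤ 2π in polar coordinates, where x = r cos(θ), y = r sin(θ), and dA = r dr dθ.

Under the substitution, the integrand becomes r^4, so

    ∬_D ((x^2 + y^2)^2) dA = ∫_{0}^{2π} ∫_{4}^{8} (r^4) · r dr dθ.

Inner integral (in r): ∫_{4}^{8} (r^4) · r dr = 43008.

Outer integral (in θ): ∫_{0}^{2π} (43008) dθ = 86016π.

Therefore ∬_D ((x^2 + y^2)^2) dA = 86016π.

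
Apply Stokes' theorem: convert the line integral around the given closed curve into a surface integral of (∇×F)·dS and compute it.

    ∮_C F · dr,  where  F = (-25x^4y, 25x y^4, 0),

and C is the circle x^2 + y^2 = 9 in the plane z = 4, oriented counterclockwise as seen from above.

Let S be the flat disk x^2 + y^2 ≤ 9 in the plane z = 4, with upward unit normal n̂ = ẑ. By Stokes' theorem,

    ∮_C F · dr = ∬_S (∇ × F) · n̂ dS = ∬_D (curl F)_z dA,

where D is the disk x^2 + y^2 ≤ 9.

Compute the curl of F = (-25x^4y, 25x y^4, 0):
    (∇ × F)_x = ∂F_z/∂y - ∂F_y/∂z = 0,
    (∇ × F)_y = ∂F_x/∂z - ∂F_z/∂x = 0,
    (∇ × F)_z = ∂F_y/∂x - ∂F_x/∂y = 25x^4 + 25y^4.

On z = 4, (curl F)_z = 25x^4 + 25y^4.

Convert to polar (x = r cos θ, y = r sin θ, dA = r dr dθ); the integrand becomes 25r^4(sin(θ)^4 + cos(θ)^4), so

    ∬_D (curl F)_z dA = ∫_0^{2π} ∫_0^{3} (25r^4(sin(θ)^4 + cos(θ)^4)) · r dr dθ.

Inner (r from 0 to 3): 6075sin(θ)^4/2 + 6075cos(θ)^4/2.
Outer (θ from 0 to 2π): 18225π/4.

Therefore ∮_C F · dr = 18225π/4.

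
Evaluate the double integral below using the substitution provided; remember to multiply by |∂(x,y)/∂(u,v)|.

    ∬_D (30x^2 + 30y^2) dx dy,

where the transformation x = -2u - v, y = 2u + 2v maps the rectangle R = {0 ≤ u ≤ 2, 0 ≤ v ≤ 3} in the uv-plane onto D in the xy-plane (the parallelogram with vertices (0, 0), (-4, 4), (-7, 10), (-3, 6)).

Compute the Jacobian determinant of (x, y) with respect to (u, v):

    ∂(x,y)/∂(u,v) = | -2  -1 | = (-2)(2) - (-1)(2) = -2.
                   | 2  2 |

Its absolute value is |J| = 2 (the area scaling factor).

Substituting x = -2u - v, y = 2u + 2v into the integrand,

    30x^2 + 30y^2 → 240u^2 + 360u v + 150v^2,

so the integral becomes

    ∬_R (240u^2 + 360u v + 150v^2) · |J| du dv = ∫_0^2 ∫_0^3 (480u^2 + 720u v + 300v^2) dv du.

Inner (v): 1440u^2 + 3240u + 2700.
Outer (u): 15720.

Therefore ∬_D (30x^2 + 30y^2) dx dy = 15720.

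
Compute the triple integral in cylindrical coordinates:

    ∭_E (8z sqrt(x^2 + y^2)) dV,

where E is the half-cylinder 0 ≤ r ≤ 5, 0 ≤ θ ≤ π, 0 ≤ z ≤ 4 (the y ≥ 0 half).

In cylindrical coordinates, x = r cos(θ), y = r sin(θ), z = z, and dV = r dr dθ dz.

The integrand becomes 8r z, so

    ∭_E (8z sqrt(x^2 + y^2)) dV = ∫_{0}^{π} ∫_{0}^{5} ∫_{0}^{4} (8r z) · r dz dr dθ.

Inner (z): 64r^2.
Middle (r from 0 to 5): 8000/3.
Outer (θ): 8000π/3.

Therefore the triple integral equals 8000π/3.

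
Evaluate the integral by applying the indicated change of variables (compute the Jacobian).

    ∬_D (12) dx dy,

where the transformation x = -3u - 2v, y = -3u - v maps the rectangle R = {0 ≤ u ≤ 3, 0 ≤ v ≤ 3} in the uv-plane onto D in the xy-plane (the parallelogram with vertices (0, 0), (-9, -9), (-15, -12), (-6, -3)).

Compute the Jacobian determinant of (x, y) with respect to (u, v):

    ∂(x,y)/∂(u,v) = | -3  -2 | = (-3)(-1) - (-2)(-3) = -3.
                   | -3  -1 |

Its absolute value is |J| = 3 (the area scaling factor).

Substituting x = -3u - 2v, y = -3u - v into the integrand,

    12 → 12,

so the integral becomes

    ∬_R (12) · |J| du dv = ∫_0^3 ∫_0^3 (36) dv du.

Inner (v): 108.
Outer (u): 324.

Therefore ∬_D (12) dx dy = 324.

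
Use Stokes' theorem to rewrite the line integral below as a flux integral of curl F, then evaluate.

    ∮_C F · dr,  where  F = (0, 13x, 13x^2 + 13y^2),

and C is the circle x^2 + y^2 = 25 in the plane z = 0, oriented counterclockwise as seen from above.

Let S be the flat disk x^2 + y^2 ≤ 25 in the plane z = 0, with upward unit normal n̂ = ẑ. By Stokes' theorem,

    ∮_C F · dr = ∬_S (∇ × F) · n̂ dS = ∬_D (curl F)_z dA,

where D is the disk x^2 + y^2 ≤ 25.

Compute the curl of F = (0, 13x, 13x^2 + 13y^2):
    (∇ × F)_x = ∂F_z/∂y - ∂F_y/∂z = 26y,
    (∇ × F)_y = ∂F_x/∂z - ∂F_z/∂x = -26x,
    (∇ × F)_z = ∂F_y/∂x - ∂F_x/∂y = 13.

On z = 0, (curl F)_z = 13.

Convert to polar (x = r cos θ, y = r sin θ, dA = r dr dθ); the integrand becomes 13, so

    ∬_D (curl F)_z dA = ∫_0^{2π} ∫_0^{5} (13) · r dr dθ.

Inner (r from 0 to 5): 325/2.
Outer (θ from 0 to 2π): 325π.

Therefore ∮_C F · dr = 325π.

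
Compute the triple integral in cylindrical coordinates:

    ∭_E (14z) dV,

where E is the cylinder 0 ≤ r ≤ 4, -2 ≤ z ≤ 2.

In cylindrical coordinates, x = r cos(θ), y = r sin(θ), z = z, and dV = r dr dθ dz.

The integrand becomes 14z, so

    ∭_E (14z) dV = ∫_{0}^{2π} ∫_{0}^{4} ∫_{-2}^{2} (14z) · r dz dr dθ.

Inner (z): 0.
Middle (r from 0 to 4): 0.
Outer (θ): 0.

Therefore the triple integral equals 0.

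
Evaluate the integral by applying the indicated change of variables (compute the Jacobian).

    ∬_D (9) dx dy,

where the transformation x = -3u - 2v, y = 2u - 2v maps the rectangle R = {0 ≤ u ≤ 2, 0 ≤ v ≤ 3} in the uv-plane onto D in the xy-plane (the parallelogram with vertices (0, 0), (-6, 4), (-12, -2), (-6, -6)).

Compute the Jacobian determinant of (x, y) with respect to (u, v):

    ∂(x,y)/∂(u,v) = | -3  -2 | = (-3)(-2) - (-2)(2) = 10.
                   | 2  -2 |

Its absolute value is |J| = 10 (the area scaling factor).

Substituting x = -3u - 2v, y = 2u - 2v into the integrand,

    9 → 9,

so the integral becomes

    ∬_R (9) · |J| du dv = ∫_0^2 ∫_0^3 (90) dv du.

Inner (v): 270.
Outer (u): 540.

Therefore ∬_D (9) dx dy = 540.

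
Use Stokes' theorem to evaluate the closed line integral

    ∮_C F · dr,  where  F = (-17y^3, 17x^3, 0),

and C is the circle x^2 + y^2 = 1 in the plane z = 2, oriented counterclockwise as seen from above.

Let S be the flat disk x^2 + y^2 ≤ 1 in the plane z = 2, with upward unit normal n̂ = ẑ. By Stokes' theorem,

    ∮_C F · dr = ∬_S (∇ × F) · n̂ dS = ∬_D (curl F)_z dA,

where D is the disk x^2 + y^2 ≤ 1.

Compute the curl of F = (-17y^3, 17x^3, 0):
    (∇ × F)_x = ∂F_z/∂y - ∂F_y/∂z = 0,
    (∇ × F)_y = ∂F_x/∂z - ∂F_z/∂x = 0,
    (∇ × F)_z = ∂F_y/∂x - ∂F_x/∂y = 51x^2 + 51y^2.

On z = 2, (curl F)_z = 51x^2 + 51y^2.

Convert to polar (x = r cos θ, y = r sin θ, dA = r dr dθ); the integrand becomes 51r^2, so

    ∬_D (curl F)_z dA = ∫_0^{2π} ∫_0^{1} (51r^2) · r dr dθ.

Inner (r from 0 to 1): 51/4.
Outer (θ from 0 to 2π): 51π/2.

Therefore ∮_C F · dr = 51π/2.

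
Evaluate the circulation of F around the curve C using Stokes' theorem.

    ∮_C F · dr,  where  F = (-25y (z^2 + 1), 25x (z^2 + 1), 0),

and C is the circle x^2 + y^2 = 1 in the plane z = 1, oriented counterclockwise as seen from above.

Let S be the flat disk x^2 + y^2 ≤ 1 in the plane z = 1, with upward unit normal n̂ = ẑ. By Stokes' theorem,

    ∮_C F · dr = ∬_S (∇ × F) · n̂ dS = ∬_D (curl F)_z dA,

where D is the disk x^2 + y^2 ≤ 1.

Compute the curl of F = (-25y (z^2 + 1), 25x (z^2 + 1), 0):
    (∇ × F)_x = ∂F_z/∂y - ∂F_y/∂z = -50x z,
    (∇ × F)_y = ∂F_x/∂z - ∂F_z/∂x = -50y z,
    (∇ × F)_z = ∂F_y/∂x - ∂F_x/∂y = 50z^2 + 50.

On z = 1, (curl F)_z = 100.

Convert to polar (x = r cos θ, y = r sin θ, dA = r dr dθ); the integrand becomes 100, so

    ∬_D (curl F)_z dA = ∫_0^{2π} ∫_0^{1} (100) · r dr dθ.

Inner (r from 0 to 1): 50.
Outer (θ from 0 to 2π): 100π.

Therefore ∮_C F · dr = 100π.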